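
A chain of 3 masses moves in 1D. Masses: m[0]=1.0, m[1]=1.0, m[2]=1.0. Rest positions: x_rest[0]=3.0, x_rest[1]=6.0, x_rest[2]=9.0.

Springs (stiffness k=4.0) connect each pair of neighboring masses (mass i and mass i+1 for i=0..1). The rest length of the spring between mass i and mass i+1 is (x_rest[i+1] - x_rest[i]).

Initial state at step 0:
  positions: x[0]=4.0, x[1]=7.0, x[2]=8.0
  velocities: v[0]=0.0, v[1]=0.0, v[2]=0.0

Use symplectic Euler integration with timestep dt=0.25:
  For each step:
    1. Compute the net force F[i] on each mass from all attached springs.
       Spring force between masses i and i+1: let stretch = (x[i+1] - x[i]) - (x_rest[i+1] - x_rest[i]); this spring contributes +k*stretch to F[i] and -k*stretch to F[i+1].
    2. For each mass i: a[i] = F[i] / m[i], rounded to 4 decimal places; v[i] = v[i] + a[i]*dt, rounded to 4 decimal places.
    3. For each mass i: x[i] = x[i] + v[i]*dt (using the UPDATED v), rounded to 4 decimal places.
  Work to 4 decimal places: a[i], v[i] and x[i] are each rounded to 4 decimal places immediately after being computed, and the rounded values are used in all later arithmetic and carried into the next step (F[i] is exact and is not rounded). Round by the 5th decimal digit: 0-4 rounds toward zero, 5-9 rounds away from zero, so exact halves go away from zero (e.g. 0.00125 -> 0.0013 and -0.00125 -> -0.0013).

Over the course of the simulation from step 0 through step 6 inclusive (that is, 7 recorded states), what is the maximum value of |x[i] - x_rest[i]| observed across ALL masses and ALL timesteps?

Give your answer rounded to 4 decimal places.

Step 0: x=[4.0000 7.0000 8.0000] v=[0.0000 0.0000 0.0000]
Step 1: x=[4.0000 6.5000 8.5000] v=[0.0000 -2.0000 2.0000]
Step 2: x=[3.8750 5.8750 9.2500] v=[-0.5000 -2.5000 3.0000]
Step 3: x=[3.5000 5.5938 9.9063] v=[-1.5000 -1.1250 2.6250]
Step 4: x=[2.8985 5.8672 10.2344] v=[-2.4062 1.0937 1.3125]
Step 5: x=[2.2891 6.4903 10.2207] v=[-2.4375 2.4922 -0.0547]
Step 6: x=[1.9800 6.9957 10.0244] v=[-1.2363 2.0214 -0.7851]
Max displacement = 1.2344

Answer: 1.2344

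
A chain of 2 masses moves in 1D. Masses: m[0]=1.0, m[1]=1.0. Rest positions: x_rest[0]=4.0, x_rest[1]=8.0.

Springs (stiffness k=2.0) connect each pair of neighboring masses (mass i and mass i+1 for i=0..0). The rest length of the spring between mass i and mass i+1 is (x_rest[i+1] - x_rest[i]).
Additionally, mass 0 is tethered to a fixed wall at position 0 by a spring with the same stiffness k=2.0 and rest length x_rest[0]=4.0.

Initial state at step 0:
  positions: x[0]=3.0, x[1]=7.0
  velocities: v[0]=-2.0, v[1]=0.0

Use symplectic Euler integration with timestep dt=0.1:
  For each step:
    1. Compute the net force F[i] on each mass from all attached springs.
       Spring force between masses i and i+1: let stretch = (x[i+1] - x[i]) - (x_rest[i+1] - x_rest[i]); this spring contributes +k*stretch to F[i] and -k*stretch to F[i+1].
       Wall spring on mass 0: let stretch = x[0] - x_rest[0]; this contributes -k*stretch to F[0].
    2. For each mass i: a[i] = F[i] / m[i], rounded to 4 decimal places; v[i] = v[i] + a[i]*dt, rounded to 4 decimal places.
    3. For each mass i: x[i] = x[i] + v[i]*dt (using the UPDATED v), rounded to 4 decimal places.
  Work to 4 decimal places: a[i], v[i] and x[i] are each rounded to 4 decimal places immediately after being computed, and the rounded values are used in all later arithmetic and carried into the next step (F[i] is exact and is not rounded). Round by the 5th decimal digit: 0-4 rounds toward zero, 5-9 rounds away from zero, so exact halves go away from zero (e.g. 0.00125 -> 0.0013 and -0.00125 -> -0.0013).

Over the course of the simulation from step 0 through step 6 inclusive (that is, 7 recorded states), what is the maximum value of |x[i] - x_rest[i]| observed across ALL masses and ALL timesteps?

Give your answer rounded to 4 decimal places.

Step 0: x=[3.0000 7.0000] v=[-2.0000 0.0000]
Step 1: x=[2.8200 7.0000] v=[-1.8000 0.0000]
Step 2: x=[2.6672 6.9964] v=[-1.5280 -0.0360]
Step 3: x=[2.5476 6.9862] v=[-1.1956 -0.1018]
Step 4: x=[2.4659 6.9673] v=[-0.8174 -0.1895]
Step 5: x=[2.4249 6.9383] v=[-0.4103 -0.2898]
Step 6: x=[2.4256 6.8991] v=[0.0074 -0.3925]
Max displacement = 1.5751

Answer: 1.5751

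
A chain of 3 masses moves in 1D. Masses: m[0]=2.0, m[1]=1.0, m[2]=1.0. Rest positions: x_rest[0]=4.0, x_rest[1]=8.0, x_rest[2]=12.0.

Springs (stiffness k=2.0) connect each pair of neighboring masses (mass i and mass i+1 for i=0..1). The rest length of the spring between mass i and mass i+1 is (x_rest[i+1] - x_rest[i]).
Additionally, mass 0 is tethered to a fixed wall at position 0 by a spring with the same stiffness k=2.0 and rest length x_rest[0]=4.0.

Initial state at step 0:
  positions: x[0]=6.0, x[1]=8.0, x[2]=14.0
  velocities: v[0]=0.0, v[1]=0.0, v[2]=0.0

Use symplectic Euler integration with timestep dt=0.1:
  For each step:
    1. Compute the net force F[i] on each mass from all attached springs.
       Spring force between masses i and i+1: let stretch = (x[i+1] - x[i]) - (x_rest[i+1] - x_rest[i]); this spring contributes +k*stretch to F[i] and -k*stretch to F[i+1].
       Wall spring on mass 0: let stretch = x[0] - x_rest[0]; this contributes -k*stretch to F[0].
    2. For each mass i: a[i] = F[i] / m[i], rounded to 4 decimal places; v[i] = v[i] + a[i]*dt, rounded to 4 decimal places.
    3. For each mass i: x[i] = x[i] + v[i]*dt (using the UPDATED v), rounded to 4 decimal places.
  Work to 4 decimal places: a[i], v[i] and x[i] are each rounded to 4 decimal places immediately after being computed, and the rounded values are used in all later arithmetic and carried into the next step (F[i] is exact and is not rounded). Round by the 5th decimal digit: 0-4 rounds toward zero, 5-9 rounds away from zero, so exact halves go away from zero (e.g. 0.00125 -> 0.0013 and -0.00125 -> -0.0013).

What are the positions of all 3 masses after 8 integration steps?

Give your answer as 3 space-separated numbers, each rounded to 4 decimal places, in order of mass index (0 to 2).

Step 0: x=[6.0000 8.0000 14.0000] v=[0.0000 0.0000 0.0000]
Step 1: x=[5.9600 8.0800 13.9600] v=[-0.4000 0.8000 -0.4000]
Step 2: x=[5.8816 8.2352 13.8824] v=[-0.7840 1.5520 -0.7760]
Step 3: x=[5.7679 8.4563 13.7719] v=[-1.1368 2.2107 -1.1054]
Step 4: x=[5.6234 8.7299 13.6351] v=[-1.4448 2.7361 -1.3685]
Step 5: x=[5.4538 9.0395 13.4802] v=[-1.6965 3.0958 -1.5495]
Step 6: x=[5.2655 9.3662 13.3164] v=[-1.8833 3.2668 -1.6376]
Step 7: x=[5.0655 9.6899 13.1536] v=[-1.9998 3.2367 -1.6276]
Step 8: x=[4.8611 9.9904 13.0016] v=[-2.0439 3.0046 -1.5203]

Answer: 4.8611 9.9904 13.0016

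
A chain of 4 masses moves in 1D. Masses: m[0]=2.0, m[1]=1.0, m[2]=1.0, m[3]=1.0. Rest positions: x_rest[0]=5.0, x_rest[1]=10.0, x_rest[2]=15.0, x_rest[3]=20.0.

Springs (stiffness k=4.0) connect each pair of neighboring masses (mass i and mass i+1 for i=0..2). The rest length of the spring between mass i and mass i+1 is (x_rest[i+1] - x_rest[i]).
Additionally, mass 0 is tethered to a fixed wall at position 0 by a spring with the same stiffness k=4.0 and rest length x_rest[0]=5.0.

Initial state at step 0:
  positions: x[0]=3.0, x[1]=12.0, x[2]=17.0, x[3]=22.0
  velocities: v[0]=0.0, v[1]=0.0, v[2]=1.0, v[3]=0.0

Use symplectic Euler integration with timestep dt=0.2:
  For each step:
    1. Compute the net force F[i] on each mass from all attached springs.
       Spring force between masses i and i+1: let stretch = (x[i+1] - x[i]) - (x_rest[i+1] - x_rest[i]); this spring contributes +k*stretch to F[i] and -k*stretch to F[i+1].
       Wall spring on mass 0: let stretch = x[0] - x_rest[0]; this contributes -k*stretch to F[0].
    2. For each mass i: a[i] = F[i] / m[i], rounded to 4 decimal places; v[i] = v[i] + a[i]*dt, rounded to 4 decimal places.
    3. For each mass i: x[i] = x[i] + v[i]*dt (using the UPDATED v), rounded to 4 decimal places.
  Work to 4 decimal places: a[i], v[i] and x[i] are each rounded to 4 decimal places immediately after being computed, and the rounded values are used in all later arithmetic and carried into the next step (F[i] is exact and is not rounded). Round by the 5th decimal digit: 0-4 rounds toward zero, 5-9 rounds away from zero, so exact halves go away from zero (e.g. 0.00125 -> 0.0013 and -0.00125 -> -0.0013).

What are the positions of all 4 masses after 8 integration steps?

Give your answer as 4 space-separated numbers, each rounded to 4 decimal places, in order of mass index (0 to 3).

Step 0: x=[3.0000 12.0000 17.0000 22.0000] v=[0.0000 0.0000 1.0000 0.0000]
Step 1: x=[3.4800 11.3600 17.2000 22.0000] v=[2.4000 -3.2000 1.0000 0.0000]
Step 2: x=[4.3120 10.3936 17.2336 22.0320] v=[4.1600 -4.8320 0.1680 0.1600]
Step 3: x=[5.2856 9.5485 16.9405 22.0963] v=[4.8678 -4.2253 -1.4653 0.3213]
Step 4: x=[6.1773 9.2041 16.2896 22.1356] v=[4.4587 -1.7220 -3.2543 0.1967]
Step 5: x=[6.8170 9.5091 15.4404 22.0396] v=[3.1985 1.5250 -4.2459 -0.4801]
Step 6: x=[7.1267 10.3324 14.6981 21.6877] v=[1.5485 4.1164 -3.7116 -1.7595]
Step 7: x=[7.1227 11.3413 14.3756 21.0175] v=[-0.0199 5.0444 -1.6125 -3.3512]
Step 8: x=[6.8864 12.1607 14.6303 20.0846] v=[-1.1815 4.0970 1.2736 -4.6647]

Answer: 6.8864 12.1607 14.6303 20.0846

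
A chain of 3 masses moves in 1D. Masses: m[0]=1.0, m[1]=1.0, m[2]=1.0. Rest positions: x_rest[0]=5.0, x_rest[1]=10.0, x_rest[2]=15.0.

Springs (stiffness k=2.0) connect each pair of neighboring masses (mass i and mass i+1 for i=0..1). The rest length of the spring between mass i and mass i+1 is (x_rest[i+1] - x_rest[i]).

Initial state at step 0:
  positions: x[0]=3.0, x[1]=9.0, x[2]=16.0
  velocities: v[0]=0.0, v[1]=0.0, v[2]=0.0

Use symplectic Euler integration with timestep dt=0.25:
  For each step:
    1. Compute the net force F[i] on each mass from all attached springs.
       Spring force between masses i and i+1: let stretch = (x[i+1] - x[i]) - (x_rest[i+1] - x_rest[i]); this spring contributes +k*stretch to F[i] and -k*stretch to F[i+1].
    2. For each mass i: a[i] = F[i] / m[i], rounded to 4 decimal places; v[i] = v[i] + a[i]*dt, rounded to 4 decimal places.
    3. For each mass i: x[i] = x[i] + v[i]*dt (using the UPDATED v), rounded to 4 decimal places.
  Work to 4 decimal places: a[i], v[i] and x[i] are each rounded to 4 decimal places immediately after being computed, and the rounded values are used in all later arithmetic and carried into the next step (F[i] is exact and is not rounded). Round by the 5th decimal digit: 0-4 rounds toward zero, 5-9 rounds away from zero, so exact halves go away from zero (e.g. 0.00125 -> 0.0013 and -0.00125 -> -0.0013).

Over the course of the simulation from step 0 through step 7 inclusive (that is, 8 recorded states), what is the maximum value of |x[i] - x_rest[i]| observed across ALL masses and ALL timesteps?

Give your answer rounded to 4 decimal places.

Answer: 2.0290

Derivation:
Step 0: x=[3.0000 9.0000 16.0000] v=[0.0000 0.0000 0.0000]
Step 1: x=[3.1250 9.1250 15.7500] v=[0.5000 0.5000 -1.0000]
Step 2: x=[3.3750 9.3281 15.2969] v=[1.0000 0.8125 -1.8125]
Step 3: x=[3.7442 9.5332 14.7227] v=[1.4766 0.8204 -2.2969]
Step 4: x=[4.2120 9.6634 14.1248] v=[1.8711 0.5207 -2.3917]
Step 5: x=[4.7362 9.6698 13.5942] v=[2.0968 0.0257 -2.1224]
Step 6: x=[5.2521 9.5501 13.1981] v=[2.0636 -0.4789 -1.5846]
Step 7: x=[5.6803 9.3491 12.9710] v=[1.7126 -0.8039 -0.9086]
Max displacement = 2.0290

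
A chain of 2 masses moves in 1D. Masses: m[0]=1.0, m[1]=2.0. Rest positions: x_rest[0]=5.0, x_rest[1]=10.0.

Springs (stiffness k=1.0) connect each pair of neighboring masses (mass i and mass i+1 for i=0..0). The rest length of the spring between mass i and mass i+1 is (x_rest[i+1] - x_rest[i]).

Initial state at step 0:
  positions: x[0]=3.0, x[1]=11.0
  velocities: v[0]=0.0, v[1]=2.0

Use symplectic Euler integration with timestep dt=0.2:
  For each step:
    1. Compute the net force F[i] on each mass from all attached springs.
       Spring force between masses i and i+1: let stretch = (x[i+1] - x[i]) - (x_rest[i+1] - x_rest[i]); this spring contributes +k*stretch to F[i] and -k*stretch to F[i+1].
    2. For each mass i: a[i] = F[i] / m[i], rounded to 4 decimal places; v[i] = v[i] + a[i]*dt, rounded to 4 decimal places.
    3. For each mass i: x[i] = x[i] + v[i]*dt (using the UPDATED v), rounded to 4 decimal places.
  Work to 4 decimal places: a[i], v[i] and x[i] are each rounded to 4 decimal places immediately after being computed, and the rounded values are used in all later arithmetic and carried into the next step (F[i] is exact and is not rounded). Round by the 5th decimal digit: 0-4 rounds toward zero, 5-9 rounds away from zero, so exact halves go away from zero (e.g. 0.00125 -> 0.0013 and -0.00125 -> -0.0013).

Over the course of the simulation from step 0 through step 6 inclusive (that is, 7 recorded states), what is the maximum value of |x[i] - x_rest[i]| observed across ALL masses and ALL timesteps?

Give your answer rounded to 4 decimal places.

Answer: 2.1204

Derivation:
Step 0: x=[3.0000 11.0000] v=[0.0000 2.0000]
Step 1: x=[3.1200 11.3400] v=[0.6000 1.7000]
Step 2: x=[3.3688 11.6156] v=[1.2440 1.3780]
Step 3: x=[3.7475 11.8263] v=[1.8934 1.0533]
Step 4: x=[4.2493 11.9754] v=[2.5092 0.7454]
Step 5: x=[4.8602 12.0700] v=[3.0544 0.4728]
Step 6: x=[5.5595 12.1204] v=[3.4964 0.2518]
Max displacement = 2.1204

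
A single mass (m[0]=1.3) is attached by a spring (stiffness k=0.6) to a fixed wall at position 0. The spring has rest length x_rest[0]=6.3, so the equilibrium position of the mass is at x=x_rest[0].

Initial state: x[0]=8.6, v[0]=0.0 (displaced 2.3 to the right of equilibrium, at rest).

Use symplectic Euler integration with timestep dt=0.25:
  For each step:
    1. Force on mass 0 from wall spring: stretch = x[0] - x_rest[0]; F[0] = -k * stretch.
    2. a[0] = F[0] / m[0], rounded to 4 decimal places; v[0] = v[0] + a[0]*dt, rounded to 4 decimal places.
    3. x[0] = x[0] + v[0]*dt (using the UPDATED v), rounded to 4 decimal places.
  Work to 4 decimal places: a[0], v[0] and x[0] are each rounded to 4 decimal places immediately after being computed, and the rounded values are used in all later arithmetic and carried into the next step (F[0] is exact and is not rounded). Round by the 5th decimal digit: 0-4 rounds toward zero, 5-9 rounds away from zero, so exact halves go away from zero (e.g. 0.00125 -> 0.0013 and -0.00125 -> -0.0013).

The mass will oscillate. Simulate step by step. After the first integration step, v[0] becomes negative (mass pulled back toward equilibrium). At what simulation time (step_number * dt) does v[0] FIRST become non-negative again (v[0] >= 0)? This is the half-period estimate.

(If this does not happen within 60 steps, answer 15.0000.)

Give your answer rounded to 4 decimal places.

Step 0: x=[8.6000] v=[0.0000]
Step 1: x=[8.5337] v=[-0.2654]
Step 2: x=[8.4029] v=[-0.5231]
Step 3: x=[8.2115] v=[-0.7658]
Step 4: x=[7.9649] v=[-0.9864]
Step 5: x=[7.6703] v=[-1.1785]
Step 6: x=[7.3362] v=[-1.3366]
Step 7: x=[6.9722] v=[-1.4562]
Step 8: x=[6.5888] v=[-1.5338]
Step 9: x=[6.1970] v=[-1.5671]
Step 10: x=[5.8082] v=[-1.5552]
Step 11: x=[5.4336] v=[-1.4985]
Step 12: x=[5.0840] v=[-1.3985]
Step 13: x=[4.7695] v=[-1.2582]
Step 14: x=[4.4991] v=[-1.0816]
Step 15: x=[4.2807] v=[-0.8738]
Step 16: x=[4.1205] v=[-0.6408]
Step 17: x=[4.0232] v=[-0.3893]
Step 18: x=[3.9916] v=[-0.1266]
Step 19: x=[4.0266] v=[0.1398]
First v>=0 after going negative at step 19, time=4.7500

Answer: 4.7500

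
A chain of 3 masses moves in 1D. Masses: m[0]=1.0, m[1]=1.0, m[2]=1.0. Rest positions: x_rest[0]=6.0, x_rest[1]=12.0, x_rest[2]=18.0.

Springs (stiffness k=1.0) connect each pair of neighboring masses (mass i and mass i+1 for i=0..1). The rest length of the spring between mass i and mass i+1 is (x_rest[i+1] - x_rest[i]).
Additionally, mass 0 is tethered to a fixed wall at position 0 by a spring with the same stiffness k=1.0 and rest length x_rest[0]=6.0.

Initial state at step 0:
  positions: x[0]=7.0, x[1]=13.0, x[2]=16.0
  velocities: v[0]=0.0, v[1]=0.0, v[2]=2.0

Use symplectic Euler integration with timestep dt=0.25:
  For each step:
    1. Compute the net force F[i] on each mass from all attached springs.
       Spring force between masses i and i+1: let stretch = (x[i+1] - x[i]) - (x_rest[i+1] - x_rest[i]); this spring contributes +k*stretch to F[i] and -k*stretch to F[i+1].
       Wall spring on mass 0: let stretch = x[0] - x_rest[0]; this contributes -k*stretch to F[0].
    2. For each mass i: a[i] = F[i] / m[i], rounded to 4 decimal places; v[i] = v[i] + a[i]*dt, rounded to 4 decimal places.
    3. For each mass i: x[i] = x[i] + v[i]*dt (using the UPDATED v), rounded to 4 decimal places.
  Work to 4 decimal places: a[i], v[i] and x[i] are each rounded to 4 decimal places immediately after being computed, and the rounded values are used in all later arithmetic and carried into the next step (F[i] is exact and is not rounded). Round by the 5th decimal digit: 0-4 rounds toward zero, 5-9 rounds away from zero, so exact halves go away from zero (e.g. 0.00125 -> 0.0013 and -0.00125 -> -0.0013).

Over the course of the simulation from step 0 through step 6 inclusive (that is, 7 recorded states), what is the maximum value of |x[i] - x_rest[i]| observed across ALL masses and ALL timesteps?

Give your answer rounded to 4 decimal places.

Answer: 2.6639

Derivation:
Step 0: x=[7.0000 13.0000 16.0000] v=[0.0000 0.0000 2.0000]
Step 1: x=[6.9375 12.8125 16.6875] v=[-0.2500 -0.7500 2.7500]
Step 2: x=[6.8086 12.5000 17.5078] v=[-0.5156 -1.2500 3.2813]
Step 3: x=[6.6099 12.1448 18.3902] v=[-0.7949 -1.4209 3.5294]
Step 4: x=[6.3440 11.8340 19.2572] v=[-1.0637 -1.2433 3.4681]
Step 5: x=[6.0247 11.6440 20.0353] v=[-1.2772 -0.7600 3.1123]
Step 6: x=[5.6801 11.6273 20.6639] v=[-1.3786 -0.0670 2.5145]
Max displacement = 2.6639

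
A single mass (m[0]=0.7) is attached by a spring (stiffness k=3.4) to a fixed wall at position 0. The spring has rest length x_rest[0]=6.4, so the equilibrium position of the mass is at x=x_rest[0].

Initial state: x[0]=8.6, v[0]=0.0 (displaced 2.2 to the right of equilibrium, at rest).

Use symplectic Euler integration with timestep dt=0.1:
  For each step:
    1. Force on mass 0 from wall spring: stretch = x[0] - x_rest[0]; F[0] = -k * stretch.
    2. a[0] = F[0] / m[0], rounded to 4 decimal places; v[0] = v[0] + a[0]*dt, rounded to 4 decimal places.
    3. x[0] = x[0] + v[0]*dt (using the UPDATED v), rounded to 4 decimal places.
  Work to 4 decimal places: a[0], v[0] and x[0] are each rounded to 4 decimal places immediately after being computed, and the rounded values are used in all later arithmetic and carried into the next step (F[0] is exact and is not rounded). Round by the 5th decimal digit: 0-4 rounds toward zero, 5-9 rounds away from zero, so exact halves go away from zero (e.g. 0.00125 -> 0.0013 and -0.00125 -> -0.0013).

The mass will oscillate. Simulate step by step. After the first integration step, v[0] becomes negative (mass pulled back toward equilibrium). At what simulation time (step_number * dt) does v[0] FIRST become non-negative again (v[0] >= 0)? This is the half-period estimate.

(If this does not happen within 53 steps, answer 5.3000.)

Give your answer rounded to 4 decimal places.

Step 0: x=[8.6000] v=[0.0000]
Step 1: x=[8.4931] v=[-1.0686]
Step 2: x=[8.2846] v=[-2.0853]
Step 3: x=[7.9845] v=[-3.0007]
Step 4: x=[7.6075] v=[-3.7703]
Step 5: x=[7.1718] v=[-4.3568]
Step 6: x=[6.6986] v=[-4.7317]
Step 7: x=[6.2109] v=[-4.8767]
Step 8: x=[5.7324] v=[-4.7849]
Step 9: x=[5.2863] v=[-4.4606]
Step 10: x=[4.8943] v=[-3.9197]
Step 11: x=[4.5755] v=[-3.1884]
Step 12: x=[4.3453] v=[-2.3022]
Step 13: x=[4.2149] v=[-1.3042]
Step 14: x=[4.1906] v=[-0.2429]
Step 15: x=[4.2736] v=[0.8302]
First v>=0 after going negative at step 15, time=1.5000

Answer: 1.5000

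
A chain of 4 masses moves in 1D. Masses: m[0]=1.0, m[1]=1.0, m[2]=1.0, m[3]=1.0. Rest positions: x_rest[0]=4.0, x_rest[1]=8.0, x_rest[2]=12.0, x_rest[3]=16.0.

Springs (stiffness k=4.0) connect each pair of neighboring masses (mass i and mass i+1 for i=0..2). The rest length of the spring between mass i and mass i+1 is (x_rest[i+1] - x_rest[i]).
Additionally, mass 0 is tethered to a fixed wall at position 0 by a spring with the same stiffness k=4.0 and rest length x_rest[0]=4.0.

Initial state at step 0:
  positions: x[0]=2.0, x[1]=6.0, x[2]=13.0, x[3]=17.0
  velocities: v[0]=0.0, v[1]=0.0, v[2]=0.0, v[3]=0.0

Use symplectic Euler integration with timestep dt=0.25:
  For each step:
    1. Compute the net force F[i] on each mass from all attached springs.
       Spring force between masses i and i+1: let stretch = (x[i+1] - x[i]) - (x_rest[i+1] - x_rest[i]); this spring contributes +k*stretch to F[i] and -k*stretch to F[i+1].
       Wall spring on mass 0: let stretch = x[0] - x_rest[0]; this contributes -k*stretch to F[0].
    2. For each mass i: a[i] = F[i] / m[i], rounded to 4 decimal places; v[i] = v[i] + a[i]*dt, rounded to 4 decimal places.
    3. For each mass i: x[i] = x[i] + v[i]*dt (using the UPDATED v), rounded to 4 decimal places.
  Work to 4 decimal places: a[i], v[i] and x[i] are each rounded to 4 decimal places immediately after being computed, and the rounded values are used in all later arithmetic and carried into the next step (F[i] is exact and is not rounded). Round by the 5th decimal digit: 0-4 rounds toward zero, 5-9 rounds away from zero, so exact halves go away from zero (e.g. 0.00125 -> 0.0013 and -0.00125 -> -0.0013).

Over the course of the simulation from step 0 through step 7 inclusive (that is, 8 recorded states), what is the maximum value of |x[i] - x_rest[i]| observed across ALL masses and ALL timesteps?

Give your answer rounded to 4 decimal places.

Step 0: x=[2.0000 6.0000 13.0000 17.0000] v=[0.0000 0.0000 0.0000 0.0000]
Step 1: x=[2.5000 6.7500 12.2500 17.0000] v=[2.0000 3.0000 -3.0000 0.0000]
Step 2: x=[3.4375 7.8125 11.3125 16.8125] v=[3.7500 4.2500 -3.7500 -0.7500]
Step 3: x=[4.6094 8.6563 10.8750 16.2500] v=[4.6875 3.3750 -1.7500 -2.2500]
Step 4: x=[5.6407 9.0430 11.2266 15.3438] v=[4.1250 1.5468 1.4063 -3.6250]
Step 5: x=[6.1124 9.1250 12.0616 14.4083] v=[1.8866 0.3281 3.3399 -3.7422]
Step 6: x=[5.8091 9.1880 12.7491 13.8861] v=[-1.2132 0.2521 2.7500 -2.0889]
Step 7: x=[4.8983 9.2966 12.8306 14.0796] v=[-3.6434 0.4343 0.3259 0.7741]
Max displacement = 2.1139

Answer: 2.1139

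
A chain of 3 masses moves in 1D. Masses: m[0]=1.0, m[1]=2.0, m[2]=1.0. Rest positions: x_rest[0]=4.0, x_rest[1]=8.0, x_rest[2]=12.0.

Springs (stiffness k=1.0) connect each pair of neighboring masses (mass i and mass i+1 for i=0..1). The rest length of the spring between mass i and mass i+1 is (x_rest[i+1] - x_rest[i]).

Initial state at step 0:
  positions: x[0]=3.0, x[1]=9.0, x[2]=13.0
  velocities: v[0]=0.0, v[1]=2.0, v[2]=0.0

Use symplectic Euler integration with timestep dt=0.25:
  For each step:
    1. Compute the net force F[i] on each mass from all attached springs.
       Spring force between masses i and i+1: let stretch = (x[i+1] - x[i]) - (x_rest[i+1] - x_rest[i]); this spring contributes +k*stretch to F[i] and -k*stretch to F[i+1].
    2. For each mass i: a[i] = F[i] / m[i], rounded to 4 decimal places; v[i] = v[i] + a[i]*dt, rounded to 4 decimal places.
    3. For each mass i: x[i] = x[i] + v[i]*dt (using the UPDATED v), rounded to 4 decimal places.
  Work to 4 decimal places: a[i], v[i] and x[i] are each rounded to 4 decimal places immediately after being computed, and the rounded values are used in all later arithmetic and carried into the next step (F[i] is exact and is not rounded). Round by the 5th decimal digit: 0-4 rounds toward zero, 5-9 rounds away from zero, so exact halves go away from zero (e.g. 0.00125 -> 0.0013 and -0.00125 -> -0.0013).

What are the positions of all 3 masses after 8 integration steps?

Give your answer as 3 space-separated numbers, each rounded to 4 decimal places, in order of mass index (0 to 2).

Step 0: x=[3.0000 9.0000 13.0000] v=[0.0000 2.0000 0.0000]
Step 1: x=[3.1250 9.4375 13.0000] v=[0.5000 1.7500 0.0000]
Step 2: x=[3.3945 9.7891 13.0274] v=[1.0781 1.4063 0.1094]
Step 3: x=[3.8137 10.0421 13.1024] v=[1.6768 1.0118 0.2998]
Step 4: x=[4.3722 10.1961 13.2361] v=[2.2339 0.6158 0.5347]
Step 5: x=[5.0447 10.2631 13.4298] v=[2.6899 0.2678 0.7747]
Step 6: x=[5.7933 10.2659 13.6756] v=[2.9945 0.0113 0.9830]
Step 7: x=[6.5715 10.2355 13.9583] v=[3.1127 -0.1216 1.1306]
Step 8: x=[7.3287 10.2069 14.2583] v=[3.0287 -0.1143 1.1999]

Answer: 7.3287 10.2069 14.2583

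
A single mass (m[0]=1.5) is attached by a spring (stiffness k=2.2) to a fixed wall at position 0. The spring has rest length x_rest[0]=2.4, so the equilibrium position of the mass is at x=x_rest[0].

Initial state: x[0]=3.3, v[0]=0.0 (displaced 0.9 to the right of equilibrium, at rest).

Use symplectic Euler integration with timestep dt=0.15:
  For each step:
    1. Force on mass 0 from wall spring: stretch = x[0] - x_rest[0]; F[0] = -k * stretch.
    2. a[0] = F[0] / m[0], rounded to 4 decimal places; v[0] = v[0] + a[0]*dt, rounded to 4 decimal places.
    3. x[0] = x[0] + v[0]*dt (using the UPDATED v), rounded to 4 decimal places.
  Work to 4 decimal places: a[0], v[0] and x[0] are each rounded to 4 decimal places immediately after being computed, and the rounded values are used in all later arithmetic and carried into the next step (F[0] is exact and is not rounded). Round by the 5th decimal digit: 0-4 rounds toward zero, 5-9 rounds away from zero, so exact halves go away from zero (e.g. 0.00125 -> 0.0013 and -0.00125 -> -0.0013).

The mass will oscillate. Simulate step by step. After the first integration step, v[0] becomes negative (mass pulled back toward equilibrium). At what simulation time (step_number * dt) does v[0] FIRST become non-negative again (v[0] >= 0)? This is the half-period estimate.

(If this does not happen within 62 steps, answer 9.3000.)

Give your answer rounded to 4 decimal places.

Step 0: x=[3.3000] v=[0.0000]
Step 1: x=[3.2703] v=[-0.1980]
Step 2: x=[3.2119] v=[-0.3895]
Step 3: x=[3.1267] v=[-0.5681]
Step 4: x=[3.0175] v=[-0.7280]
Step 5: x=[2.8879] v=[-0.8639]
Step 6: x=[2.7422] v=[-0.9712]
Step 7: x=[2.5852] v=[-1.0465]
Step 8: x=[2.4221] v=[-1.0872]
Step 9: x=[2.2583] v=[-1.0921]
Step 10: x=[2.0992] v=[-1.0609]
Step 11: x=[1.9500] v=[-0.9947]
Step 12: x=[1.8156] v=[-0.8957]
Step 13: x=[1.7005] v=[-0.7671]
Step 14: x=[1.6085] v=[-0.6132]
Step 15: x=[1.5426] v=[-0.4391]
Step 16: x=[1.5050] v=[-0.2505]
Step 17: x=[1.4970] v=[-0.0536]
Step 18: x=[1.5188] v=[0.1451]
First v>=0 after going negative at step 18, time=2.7000

Answer: 2.7000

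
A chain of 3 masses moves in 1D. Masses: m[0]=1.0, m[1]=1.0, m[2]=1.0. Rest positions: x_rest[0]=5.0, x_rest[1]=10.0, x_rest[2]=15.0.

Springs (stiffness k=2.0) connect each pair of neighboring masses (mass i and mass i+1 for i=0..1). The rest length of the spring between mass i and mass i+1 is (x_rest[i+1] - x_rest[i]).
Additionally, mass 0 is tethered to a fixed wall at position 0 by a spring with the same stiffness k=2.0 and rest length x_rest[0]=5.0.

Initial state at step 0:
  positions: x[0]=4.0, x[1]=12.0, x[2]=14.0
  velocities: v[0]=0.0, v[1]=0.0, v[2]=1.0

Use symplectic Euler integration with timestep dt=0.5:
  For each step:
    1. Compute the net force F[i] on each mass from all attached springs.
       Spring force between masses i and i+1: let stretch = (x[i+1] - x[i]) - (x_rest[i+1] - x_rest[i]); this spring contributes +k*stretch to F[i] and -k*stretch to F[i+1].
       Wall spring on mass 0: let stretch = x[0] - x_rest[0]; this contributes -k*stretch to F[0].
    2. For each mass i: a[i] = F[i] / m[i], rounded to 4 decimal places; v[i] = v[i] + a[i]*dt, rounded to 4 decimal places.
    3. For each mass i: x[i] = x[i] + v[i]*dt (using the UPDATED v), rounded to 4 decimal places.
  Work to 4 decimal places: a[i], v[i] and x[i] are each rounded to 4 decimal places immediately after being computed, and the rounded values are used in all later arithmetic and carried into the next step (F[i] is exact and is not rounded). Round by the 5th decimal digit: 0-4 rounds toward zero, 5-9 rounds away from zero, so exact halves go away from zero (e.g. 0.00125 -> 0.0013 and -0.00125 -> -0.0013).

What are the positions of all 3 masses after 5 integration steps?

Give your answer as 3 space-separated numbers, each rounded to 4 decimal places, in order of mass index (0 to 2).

Step 0: x=[4.0000 12.0000 14.0000] v=[0.0000 0.0000 1.0000]
Step 1: x=[6.0000 9.0000 16.0000] v=[4.0000 -6.0000 4.0000]
Step 2: x=[6.5000 8.0000 17.0000] v=[1.0000 -2.0000 2.0000]
Step 3: x=[4.5000 10.7500 16.0000] v=[-4.0000 5.5000 -2.0000]
Step 4: x=[3.3750 13.0000 14.8750] v=[-2.2500 4.5000 -2.2500]
Step 5: x=[5.3750 11.3750 15.3125] v=[4.0000 -3.2500 0.8750]

Answer: 5.3750 11.3750 15.3125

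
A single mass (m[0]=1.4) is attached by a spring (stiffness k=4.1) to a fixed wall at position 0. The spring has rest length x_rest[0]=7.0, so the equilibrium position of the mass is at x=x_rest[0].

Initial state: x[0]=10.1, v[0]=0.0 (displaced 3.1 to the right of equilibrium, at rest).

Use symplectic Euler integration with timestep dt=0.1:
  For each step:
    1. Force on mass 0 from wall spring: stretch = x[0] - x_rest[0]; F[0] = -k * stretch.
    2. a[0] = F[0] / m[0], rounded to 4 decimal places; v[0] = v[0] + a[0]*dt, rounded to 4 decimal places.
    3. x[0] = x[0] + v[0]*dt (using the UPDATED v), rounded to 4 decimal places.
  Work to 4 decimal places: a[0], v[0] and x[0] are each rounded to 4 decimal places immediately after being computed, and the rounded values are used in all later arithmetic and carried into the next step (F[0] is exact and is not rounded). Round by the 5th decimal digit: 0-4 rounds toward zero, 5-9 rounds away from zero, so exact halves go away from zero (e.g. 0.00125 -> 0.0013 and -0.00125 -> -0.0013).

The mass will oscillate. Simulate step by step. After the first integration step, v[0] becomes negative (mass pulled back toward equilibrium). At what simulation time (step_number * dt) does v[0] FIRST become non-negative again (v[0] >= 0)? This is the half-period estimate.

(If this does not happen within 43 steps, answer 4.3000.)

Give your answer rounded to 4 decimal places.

Step 0: x=[10.1000] v=[0.0000]
Step 1: x=[10.0092] v=[-0.9079]
Step 2: x=[9.8303] v=[-1.7892]
Step 3: x=[9.5685] v=[-2.6181]
Step 4: x=[9.2315] v=[-3.3703]
Step 5: x=[8.8291] v=[-4.0238]
Step 6: x=[8.3732] v=[-4.5595]
Step 7: x=[7.8770] v=[-4.9617]
Step 8: x=[7.3552] v=[-5.2185]
Step 9: x=[6.8230] v=[-5.3225]
Step 10: x=[6.2959] v=[-5.2707]
Step 11: x=[5.7895] v=[-5.0645]
Step 12: x=[5.3185] v=[-4.7100]
Step 13: x=[4.8967] v=[-4.2176]
Step 14: x=[4.5365] v=[-3.6016]
Step 15: x=[4.2485] v=[-2.8802]
Step 16: x=[4.0411] v=[-2.0744]
Step 17: x=[3.9203] v=[-1.2079]
Step 18: x=[3.8897] v=[-0.3060]
Step 19: x=[3.9502] v=[0.6049]
First v>=0 after going negative at step 19, time=1.9000

Answer: 1.9000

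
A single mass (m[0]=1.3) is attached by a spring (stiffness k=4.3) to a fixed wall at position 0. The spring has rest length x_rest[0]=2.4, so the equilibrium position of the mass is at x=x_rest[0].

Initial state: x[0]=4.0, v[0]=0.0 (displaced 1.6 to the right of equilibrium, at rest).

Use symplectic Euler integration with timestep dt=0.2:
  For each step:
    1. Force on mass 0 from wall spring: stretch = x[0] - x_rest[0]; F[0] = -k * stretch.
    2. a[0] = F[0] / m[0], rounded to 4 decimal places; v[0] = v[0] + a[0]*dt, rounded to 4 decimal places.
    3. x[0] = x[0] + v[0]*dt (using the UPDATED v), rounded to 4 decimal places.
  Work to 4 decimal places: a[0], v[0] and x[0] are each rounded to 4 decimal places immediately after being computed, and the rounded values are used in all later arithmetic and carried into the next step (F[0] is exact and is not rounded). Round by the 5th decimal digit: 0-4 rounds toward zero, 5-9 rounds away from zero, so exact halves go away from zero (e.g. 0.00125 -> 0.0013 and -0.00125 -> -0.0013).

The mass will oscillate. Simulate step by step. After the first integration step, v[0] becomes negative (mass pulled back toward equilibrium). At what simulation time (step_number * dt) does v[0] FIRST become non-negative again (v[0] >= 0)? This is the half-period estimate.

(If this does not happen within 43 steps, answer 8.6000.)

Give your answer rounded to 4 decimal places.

Step 0: x=[4.0000] v=[0.0000]
Step 1: x=[3.7883] v=[-1.0585]
Step 2: x=[3.3929] v=[-1.9769]
Step 3: x=[2.8662] v=[-2.6337]
Step 4: x=[2.2778] v=[-2.9421]
Step 5: x=[1.7055] v=[-2.8613]
Step 6: x=[1.2251] v=[-2.4019]
Step 7: x=[0.9002] v=[-1.6247]
Step 8: x=[0.7737] v=[-0.6325]
Step 9: x=[0.8624] v=[0.4434]
First v>=0 after going negative at step 9, time=1.8000

Answer: 1.8000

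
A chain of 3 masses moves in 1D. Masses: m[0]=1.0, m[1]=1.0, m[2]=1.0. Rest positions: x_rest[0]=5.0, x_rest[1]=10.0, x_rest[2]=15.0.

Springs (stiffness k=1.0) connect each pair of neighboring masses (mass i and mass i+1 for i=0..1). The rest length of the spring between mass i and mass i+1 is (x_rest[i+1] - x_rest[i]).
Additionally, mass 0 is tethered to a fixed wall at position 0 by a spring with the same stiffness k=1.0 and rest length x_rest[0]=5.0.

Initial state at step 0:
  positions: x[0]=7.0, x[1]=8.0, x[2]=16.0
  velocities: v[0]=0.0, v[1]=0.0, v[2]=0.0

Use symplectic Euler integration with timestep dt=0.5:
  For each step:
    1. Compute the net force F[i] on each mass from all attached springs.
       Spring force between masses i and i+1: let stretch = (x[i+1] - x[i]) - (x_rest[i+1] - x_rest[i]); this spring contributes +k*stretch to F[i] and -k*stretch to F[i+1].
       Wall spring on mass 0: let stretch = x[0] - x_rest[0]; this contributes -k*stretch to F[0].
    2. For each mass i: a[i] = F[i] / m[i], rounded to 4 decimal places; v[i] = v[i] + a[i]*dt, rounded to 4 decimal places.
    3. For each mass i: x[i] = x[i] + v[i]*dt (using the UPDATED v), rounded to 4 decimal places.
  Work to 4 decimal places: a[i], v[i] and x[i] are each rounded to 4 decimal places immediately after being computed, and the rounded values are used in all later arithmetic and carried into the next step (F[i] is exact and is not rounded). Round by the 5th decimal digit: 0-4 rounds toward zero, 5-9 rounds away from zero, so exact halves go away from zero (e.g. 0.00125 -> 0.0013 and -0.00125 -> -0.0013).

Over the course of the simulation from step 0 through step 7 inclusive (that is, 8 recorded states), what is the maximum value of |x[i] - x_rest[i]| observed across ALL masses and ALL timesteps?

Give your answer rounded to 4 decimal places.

Step 0: x=[7.0000 8.0000 16.0000] v=[0.0000 0.0000 0.0000]
Step 1: x=[5.5000 9.7500 15.2500] v=[-3.0000 3.5000 -1.5000]
Step 2: x=[3.6875 11.8125 14.3750] v=[-3.6250 4.1250 -1.7500]
Step 3: x=[2.9844 12.4844 14.1094] v=[-1.4063 1.3438 -0.5313]
Step 4: x=[3.9102 11.1876 14.6875] v=[1.8515 -2.5937 1.1562]
Step 5: x=[5.6778 8.9464 15.6407] v=[3.5351 -4.4825 1.9063]
Step 6: x=[6.8431 7.5616 16.1703] v=[2.3305 -2.7697 1.0592]
Step 7: x=[6.4772 8.1493 15.7977] v=[-0.7318 1.1754 -0.7452]
Max displacement = 2.4844

Answer: 2.4844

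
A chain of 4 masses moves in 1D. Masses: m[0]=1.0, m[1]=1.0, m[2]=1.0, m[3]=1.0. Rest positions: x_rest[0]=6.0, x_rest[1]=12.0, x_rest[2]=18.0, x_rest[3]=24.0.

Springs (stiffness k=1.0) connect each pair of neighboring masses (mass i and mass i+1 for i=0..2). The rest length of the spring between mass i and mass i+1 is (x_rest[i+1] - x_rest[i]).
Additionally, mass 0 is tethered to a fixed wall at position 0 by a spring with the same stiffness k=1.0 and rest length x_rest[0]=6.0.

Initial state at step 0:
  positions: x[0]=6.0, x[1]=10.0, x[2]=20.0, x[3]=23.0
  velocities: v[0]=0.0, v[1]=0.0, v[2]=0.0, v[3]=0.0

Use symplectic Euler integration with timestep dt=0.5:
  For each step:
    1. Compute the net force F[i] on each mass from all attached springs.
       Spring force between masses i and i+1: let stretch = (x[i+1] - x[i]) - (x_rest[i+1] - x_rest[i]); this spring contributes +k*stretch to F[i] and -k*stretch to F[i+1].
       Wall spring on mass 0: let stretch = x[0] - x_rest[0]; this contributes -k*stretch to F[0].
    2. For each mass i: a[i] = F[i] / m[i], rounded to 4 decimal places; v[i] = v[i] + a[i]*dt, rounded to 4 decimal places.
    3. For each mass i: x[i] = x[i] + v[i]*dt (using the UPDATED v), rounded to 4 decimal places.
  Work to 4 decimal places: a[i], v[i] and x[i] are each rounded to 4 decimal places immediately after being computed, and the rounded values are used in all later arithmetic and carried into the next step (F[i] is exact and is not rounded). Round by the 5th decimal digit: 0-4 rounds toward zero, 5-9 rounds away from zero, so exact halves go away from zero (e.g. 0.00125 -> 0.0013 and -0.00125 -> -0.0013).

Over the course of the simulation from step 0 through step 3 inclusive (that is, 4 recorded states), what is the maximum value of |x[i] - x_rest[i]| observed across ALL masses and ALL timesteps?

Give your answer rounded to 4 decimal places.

Answer: 2.5156

Derivation:
Step 0: x=[6.0000 10.0000 20.0000 23.0000] v=[0.0000 0.0000 0.0000 0.0000]
Step 1: x=[5.5000 11.5000 18.2500 23.7500] v=[-1.0000 3.0000 -3.5000 1.5000]
Step 2: x=[5.1250 13.1875 16.1875 24.6250] v=[-0.7500 3.3750 -4.1250 1.7500]
Step 3: x=[5.4844 13.6094 15.4844 24.8907] v=[0.7188 0.8438 -1.4063 0.5313]
Max displacement = 2.5156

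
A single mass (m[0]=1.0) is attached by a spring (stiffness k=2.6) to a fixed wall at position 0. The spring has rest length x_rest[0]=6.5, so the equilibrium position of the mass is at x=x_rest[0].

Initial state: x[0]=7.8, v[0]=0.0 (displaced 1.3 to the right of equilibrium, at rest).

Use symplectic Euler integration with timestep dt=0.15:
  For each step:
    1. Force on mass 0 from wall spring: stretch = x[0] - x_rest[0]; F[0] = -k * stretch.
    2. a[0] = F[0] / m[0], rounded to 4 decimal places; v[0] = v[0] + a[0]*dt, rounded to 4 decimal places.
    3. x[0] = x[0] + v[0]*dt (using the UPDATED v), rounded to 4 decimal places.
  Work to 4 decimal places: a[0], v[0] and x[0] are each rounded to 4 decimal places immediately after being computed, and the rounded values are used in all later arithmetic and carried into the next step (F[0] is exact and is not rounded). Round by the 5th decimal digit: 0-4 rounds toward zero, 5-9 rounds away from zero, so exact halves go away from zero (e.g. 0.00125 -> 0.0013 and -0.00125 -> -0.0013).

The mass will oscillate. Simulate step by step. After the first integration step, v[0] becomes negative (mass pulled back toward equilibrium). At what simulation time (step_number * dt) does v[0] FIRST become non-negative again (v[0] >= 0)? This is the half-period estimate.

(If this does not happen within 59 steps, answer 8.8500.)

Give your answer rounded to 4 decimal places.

Step 0: x=[7.8000] v=[0.0000]
Step 1: x=[7.7240] v=[-0.5070]
Step 2: x=[7.5763] v=[-0.9844]
Step 3: x=[7.3657] v=[-1.4042]
Step 4: x=[7.1044] v=[-1.7418]
Step 5: x=[6.8078] v=[-1.9775]
Step 6: x=[6.4932] v=[-2.0975]
Step 7: x=[6.1790] v=[-2.0948]
Step 8: x=[5.8836] v=[-1.9696]
Step 9: x=[5.6242] v=[-1.7292]
Step 10: x=[5.4161] v=[-1.3876]
Step 11: x=[5.2714] v=[-0.9649]
Step 12: x=[5.1985] v=[-0.4857]
Step 13: x=[5.2018] v=[0.0219]
First v>=0 after going negative at step 13, time=1.9500

Answer: 1.9500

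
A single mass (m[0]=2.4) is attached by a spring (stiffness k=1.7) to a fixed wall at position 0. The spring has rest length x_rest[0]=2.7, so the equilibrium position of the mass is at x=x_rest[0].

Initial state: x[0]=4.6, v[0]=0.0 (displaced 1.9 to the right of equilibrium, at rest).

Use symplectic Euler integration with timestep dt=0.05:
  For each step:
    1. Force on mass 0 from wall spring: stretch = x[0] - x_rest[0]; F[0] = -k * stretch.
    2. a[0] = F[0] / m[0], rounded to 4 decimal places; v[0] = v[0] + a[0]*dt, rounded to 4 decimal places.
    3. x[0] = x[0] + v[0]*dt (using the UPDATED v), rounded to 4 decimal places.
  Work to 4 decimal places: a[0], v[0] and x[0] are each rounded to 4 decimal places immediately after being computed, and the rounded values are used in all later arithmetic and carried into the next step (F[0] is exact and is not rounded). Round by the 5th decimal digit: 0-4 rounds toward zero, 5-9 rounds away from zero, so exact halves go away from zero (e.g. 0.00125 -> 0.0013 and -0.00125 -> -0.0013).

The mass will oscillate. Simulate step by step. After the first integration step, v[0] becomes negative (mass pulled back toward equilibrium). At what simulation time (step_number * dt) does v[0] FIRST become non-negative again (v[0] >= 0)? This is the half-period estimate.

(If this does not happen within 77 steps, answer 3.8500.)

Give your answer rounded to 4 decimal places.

Step 0: x=[4.6000] v=[0.0000]
Step 1: x=[4.5966] v=[-0.0673]
Step 2: x=[4.5899] v=[-0.1345]
Step 3: x=[4.5798] v=[-0.2014]
Step 4: x=[4.5664] v=[-0.2680]
Step 5: x=[4.5497] v=[-0.3341]
Step 6: x=[4.5297] v=[-0.3996]
Step 7: x=[4.5065] v=[-0.4644]
Step 8: x=[4.4801] v=[-0.5284]
Step 9: x=[4.4505] v=[-0.5914]
Step 10: x=[4.4178] v=[-0.6534]
Step 11: x=[4.3821] v=[-0.7142]
Step 12: x=[4.3434] v=[-0.7738]
Step 13: x=[4.3018] v=[-0.8320]
Step 14: x=[4.2574] v=[-0.8887]
Step 15: x=[4.2102] v=[-0.9439]
Step 16: x=[4.1603] v=[-0.9974]
Step 17: x=[4.1078] v=[-1.0491]
Step 18: x=[4.0529] v=[-1.0990]
Step 19: x=[3.9956] v=[-1.1469]
Step 20: x=[3.9360] v=[-1.1928]
Step 21: x=[3.8742] v=[-1.2366]
Step 22: x=[3.8103] v=[-1.2782]
Step 23: x=[3.7444] v=[-1.3175]
Step 24: x=[3.6767] v=[-1.3545]
Step 25: x=[3.6072] v=[-1.3891]
Step 26: x=[3.5361] v=[-1.4212]
Step 27: x=[3.4636] v=[-1.4508]
Step 28: x=[3.3897] v=[-1.4778]
Step 29: x=[3.3146] v=[-1.5022]
Step 30: x=[3.2384] v=[-1.5240]
Step 31: x=[3.1612] v=[-1.5431]
Step 32: x=[3.0832] v=[-1.5594]
Step 33: x=[3.0046] v=[-1.5730]
Step 34: x=[2.9254] v=[-1.5838]
Step 35: x=[2.8458] v=[-1.5918]
Step 36: x=[2.7660] v=[-1.5970]
Step 37: x=[2.6860] v=[-1.5993]
Step 38: x=[2.6061] v=[-1.5988]
Step 39: x=[2.5263] v=[-1.5955]
Step 40: x=[2.4468] v=[-1.5894]
Step 41: x=[2.3678] v=[-1.5804]
Step 42: x=[2.2894] v=[-1.5686]
Step 43: x=[2.2117] v=[-1.5541]
Step 44: x=[2.1349] v=[-1.5368]
Step 45: x=[2.0591] v=[-1.5168]
Step 46: x=[1.9844] v=[-1.4941]
Step 47: x=[1.9110] v=[-1.4688]
Step 48: x=[1.8390] v=[-1.4409]
Step 49: x=[1.7685] v=[-1.4104]
Step 50: x=[1.6996] v=[-1.3774]
Step 51: x=[1.6325] v=[-1.3420]
Step 52: x=[1.5673] v=[-1.3042]
Step 53: x=[1.5041] v=[-1.2641]
Step 54: x=[1.4430] v=[-1.2217]
Step 55: x=[1.3841] v=[-1.1772]
Step 56: x=[1.3276] v=[-1.1306]
Step 57: x=[1.2735] v=[-1.0820]
Step 58: x=[1.2219] v=[-1.0315]
Step 59: x=[1.1729] v=[-0.9792]
Step 60: x=[1.1266] v=[-0.9251]
Step 61: x=[1.0831] v=[-0.8694]
Step 62: x=[1.0425] v=[-0.8121]
Step 63: x=[1.0048] v=[-0.7534]
Step 64: x=[0.9701] v=[-0.6934]
Step 65: x=[0.9385] v=[-0.6321]
Step 66: x=[0.9100] v=[-0.5697]
Step 67: x=[0.8847] v=[-0.5063]
Step 68: x=[0.8626] v=[-0.4420]
Step 69: x=[0.8438] v=[-0.3769]
Step 70: x=[0.8282] v=[-0.3112]
Step 71: x=[0.8160] v=[-0.2449]
Step 72: x=[0.8071] v=[-0.1782]
Step 73: x=[0.8015] v=[-0.1112]
Step 74: x=[0.7993] v=[-0.0440]
Step 75: x=[0.8005] v=[0.0233]
First v>=0 after going negative at step 75, time=3.7500

Answer: 3.7500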